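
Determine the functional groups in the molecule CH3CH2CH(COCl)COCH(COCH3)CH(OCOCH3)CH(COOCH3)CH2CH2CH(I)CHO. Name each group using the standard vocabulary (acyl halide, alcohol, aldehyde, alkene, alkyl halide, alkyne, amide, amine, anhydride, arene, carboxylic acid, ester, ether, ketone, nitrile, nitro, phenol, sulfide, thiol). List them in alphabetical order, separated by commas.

Reading the structure from left to right:
  CH(COCl): pendant –C(=O)X: carbonyl C bonded to C and halogen → acyl halide.
  CO: –C(=O)– with carbon on both sides → ketone.
  CH(COCH3): pendant –COCH3: carbonyl C bonded to two carbons → ketone.
  CH(OCOCH3): pendant –OC(=O)CH3: an acyloxy group → ester.
  CH(COOCH3): pendant –COOCH3: carbonyl C bonded to C and –OCH3 → ester.
  CH(I): halogen on an sp³ carbon → alkyl halide.
  CHO: terminal –CHO: carbonyl C bonded to H and C → aldehyde.

acyl halide, aldehyde, alkyl halide, ester, ketone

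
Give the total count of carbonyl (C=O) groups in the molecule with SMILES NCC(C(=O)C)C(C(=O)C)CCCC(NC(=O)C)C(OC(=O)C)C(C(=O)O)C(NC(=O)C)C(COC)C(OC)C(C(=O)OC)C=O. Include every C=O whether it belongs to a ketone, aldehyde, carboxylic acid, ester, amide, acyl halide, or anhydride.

CH(COCH3): ketone, 1 C=O (running total 1).
CH(COCH3): ketone, 1 C=O (running total 2).
CH(NHCOCH3): amide, 1 C=O (running total 3).
CH(OCOCH3): ester, 1 C=O (running total 4).
CH(COOH): carboxylic acid, 1 C=O (running total 5).
CH(NHCOCH3): amide, 1 C=O (running total 6).
CH(COOCH3): ester, 1 C=O (running total 7).
CHO: aldehyde, 1 C=O (running total 8).

8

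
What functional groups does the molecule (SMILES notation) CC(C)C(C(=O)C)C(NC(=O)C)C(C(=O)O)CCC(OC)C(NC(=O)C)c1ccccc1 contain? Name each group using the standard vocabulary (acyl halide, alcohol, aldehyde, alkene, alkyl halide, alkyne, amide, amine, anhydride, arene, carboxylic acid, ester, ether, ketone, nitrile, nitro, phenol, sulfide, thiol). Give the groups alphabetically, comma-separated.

Taking each segment in turn:
  CH(COCH3): pendant –COCH3: carbonyl C bonded to two carbons → ketone.
  CH(NHCOCH3): pendant –NHC(=O)CH3: N bonded to a carbonyl → amide (not amine).
  CH(COOH): pendant –COOH: carbonyl C bonded to C and –OH → carboxylic acid.
  CH(OCH3): pendant –OCH3: C–O–C with sp³ C, no adjacent C=O → ether.
  CH(NHCOCH3): pendant –NHC(=O)CH3: N bonded to a carbonyl → amide (not amine).
  C6H5: –C6H5 phenyl ring → arene.

amide, arene, carboxylic acid, ether, ketone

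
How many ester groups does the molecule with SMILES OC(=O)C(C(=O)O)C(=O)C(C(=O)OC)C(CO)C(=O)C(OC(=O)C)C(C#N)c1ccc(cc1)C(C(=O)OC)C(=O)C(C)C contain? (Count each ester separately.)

3

Taking each segment in turn:
  HOOC: –COOH: carbonyl C bonded to –OH and C → carboxylic acid (the –OH is not a separate alcohol).
  CH(COOH): pendant –COOH: carbonyl C bonded to C and –OH → carboxylic acid.
  CO: –C(=O)– with carbon on both sides → ketone.
  CH(COOCH3): pendant –COOCH3: carbonyl C bonded to C and –OCH3 → ester.
  CH(CH2OH): pendant –CH2OH on an sp³ backbone C → alcohol.
  CO: –C(=O)– with carbon on both sides → ketone.
  CH(OCOCH3): pendant –OC(=O)CH3: an acyloxy group → ester.
  CH(CN): pendant –C≡N: nitrile.
  C6H4: para-disubstituted benzene ring → arene.
  CH(COOCH3): pendant –COOCH3: carbonyl C bonded to C and –OCH3 → ester.
  CO: –C(=O)– with carbon on both sides → ketone.
Ester appears at: CH(COOCH3), CH(OCOCH3), CH(COOCH3) → 3.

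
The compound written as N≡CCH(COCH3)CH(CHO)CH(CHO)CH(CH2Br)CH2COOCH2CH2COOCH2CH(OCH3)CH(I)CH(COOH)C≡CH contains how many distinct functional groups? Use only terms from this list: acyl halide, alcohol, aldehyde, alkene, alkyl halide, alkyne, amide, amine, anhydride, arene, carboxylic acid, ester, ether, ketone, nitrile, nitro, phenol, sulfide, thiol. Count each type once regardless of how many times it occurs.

8

Taking each segment in turn:
  N≡C: N≡C–: carbon triple-bonded to nitrogen → nitrile.
  CH(COCH3): pendant –COCH3: carbonyl C bonded to two carbons → ketone.
  CH(CHO): pendant –CHO: carbonyl C bonded to C and H → aldehyde.
  CH(CHO): pendant –CHO: carbonyl C bonded to C and H → aldehyde.
  CH(CH2Br): pendant –CH2X: halogen on sp³ carbon → alkyl halide.
  CH2COOCH2: –C(=O)–O–C with C on the carbonyl side → ester.
  CH2COOCH2: –C(=O)–O–C with C on the carbonyl side → ester.
  CH(OCH3): pendant –OCH3: C–O–C with sp³ C, no adjacent C=O → ether.
  CH(I): halogen on an sp³ carbon → alkyl halide.
  CH(COOH): pendant –COOH: carbonyl C bonded to C and –OH → carboxylic acid.
  C≡CH: C≡C triple bond → alkyne.
Distinct types present: aldehyde, alkyl halide, alkyne, carboxylic acid, ester, ether, ketone, nitrile.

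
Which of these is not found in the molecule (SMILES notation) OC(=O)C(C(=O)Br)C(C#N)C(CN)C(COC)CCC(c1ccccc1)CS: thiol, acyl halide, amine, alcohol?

alcohol

acyl halide: present (CH(COBr) — pendant –C(=O)X: carbonyl C bonded to C and halogen → acyl halide).
thiol: present (CH2SH — –SH on an sp³ carbon → thiol).
amine: present (CH(CH2NH2) — pendant –CH2NH2: N on sp³ C, no adjacent C=O → amine).
alcohol: absent. In HOOC, the –OH sits on a carbonyl carbon, making it part of a carboxylic acid, not an alcohol.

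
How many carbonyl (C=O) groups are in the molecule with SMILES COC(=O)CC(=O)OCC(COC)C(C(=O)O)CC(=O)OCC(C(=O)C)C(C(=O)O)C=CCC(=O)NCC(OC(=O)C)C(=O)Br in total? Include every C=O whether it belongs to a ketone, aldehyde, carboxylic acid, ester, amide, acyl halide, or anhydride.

9

CH3OOC: ester, 1 C=O (running total 1).
CH2COOCH2: ester, 1 C=O (running total 2).
CH(COOH): carboxylic acid, 1 C=O (running total 3).
CH2COOCH2: ester, 1 C=O (running total 4).
CH(COCH3): ketone, 1 C=O (running total 5).
CH(COOH): carboxylic acid, 1 C=O (running total 6).
CH2CONHCH2: amide, 1 C=O (running total 7).
CH(OCOCH3): ester, 1 C=O (running total 8).
COBr: acyl halide, 1 C=O (running total 9).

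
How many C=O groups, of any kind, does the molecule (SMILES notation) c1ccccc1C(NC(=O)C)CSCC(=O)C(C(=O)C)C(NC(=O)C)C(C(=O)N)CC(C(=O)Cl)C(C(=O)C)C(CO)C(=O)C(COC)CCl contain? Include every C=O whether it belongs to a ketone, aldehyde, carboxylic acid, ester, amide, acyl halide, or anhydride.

CH(NHCOCH3): amide, 1 C=O (running total 1).
CO: ketone, 1 C=O (running total 2).
CH(COCH3): ketone, 1 C=O (running total 3).
CH(NHCOCH3): amide, 1 C=O (running total 4).
CH(CONH2): amide, 1 C=O (running total 5).
CH(COCl): acyl halide, 1 C=O (running total 6).
CH(COCH3): ketone, 1 C=O (running total 7).
CO: ketone, 1 C=O (running total 8).

8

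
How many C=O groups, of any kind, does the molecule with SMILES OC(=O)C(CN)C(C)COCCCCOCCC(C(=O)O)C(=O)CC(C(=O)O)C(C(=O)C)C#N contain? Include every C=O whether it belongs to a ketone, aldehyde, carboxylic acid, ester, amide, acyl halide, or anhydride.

5

HOOC: carboxylic acid, 1 C=O (running total 1).
CH(COOH): carboxylic acid, 1 C=O (running total 2).
CO: ketone, 1 C=O (running total 3).
CH(COOH): carboxylic acid, 1 C=O (running total 4).
CH(COCH3): ketone, 1 C=O (running total 5).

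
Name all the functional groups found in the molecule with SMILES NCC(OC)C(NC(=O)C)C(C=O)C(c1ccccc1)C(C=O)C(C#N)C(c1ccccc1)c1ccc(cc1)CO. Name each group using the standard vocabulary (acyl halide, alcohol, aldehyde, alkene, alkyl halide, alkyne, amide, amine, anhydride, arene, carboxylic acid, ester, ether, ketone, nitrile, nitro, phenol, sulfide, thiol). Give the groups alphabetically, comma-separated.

Reading the structure from left to right:
  H2NCH2: –NH2 on an sp³ carbon with no adjacent C=O → amine.
  CH(OCH3): pendant –OCH3: C–O–C with sp³ C, no adjacent C=O → ether.
  CH(NHCOCH3): pendant –NHC(=O)CH3: N bonded to a carbonyl → amide (not amine).
  CH(CHO): pendant –CHO: carbonyl C bonded to C and H → aldehyde.
  CH(C6H5): pendant –C6H5: benzene ring → arene.
  CH(CHO): pendant –CHO: carbonyl C bonded to C and H → aldehyde.
  CH(CN): pendant –C≡N: nitrile.
  CH(C6H5): pendant –C6H5: benzene ring → arene.
  C6H4: para-disubstituted benzene ring → arene.
  CH2OH: –OH on an sp³ carbon → alcohol.

alcohol, aldehyde, amide, amine, arene, ether, nitrile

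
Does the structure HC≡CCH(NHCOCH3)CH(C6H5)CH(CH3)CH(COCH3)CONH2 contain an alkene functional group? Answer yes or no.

no

Reading the structure from left to right:
  HC≡C: C≡C triple bond → alkyne.
  CH(NHCOCH3): pendant –NHC(=O)CH3: N bonded to a carbonyl → amide (not amine).
  CH(C6H5): pendant –C6H5: benzene ring → arene.
  CH(COCH3): pendant –COCH3: carbonyl C bonded to two carbons → ketone.
  CONH2: –C(=O)NH2: carbonyl C bonded to C and to N → amide (the N is not a separate amine).
In CH(C6H5), the C=C units are part of an aromatic ring, which is an arene, not an isolated alkene.
The groups actually present are: alkyne, amide, arene, ketone.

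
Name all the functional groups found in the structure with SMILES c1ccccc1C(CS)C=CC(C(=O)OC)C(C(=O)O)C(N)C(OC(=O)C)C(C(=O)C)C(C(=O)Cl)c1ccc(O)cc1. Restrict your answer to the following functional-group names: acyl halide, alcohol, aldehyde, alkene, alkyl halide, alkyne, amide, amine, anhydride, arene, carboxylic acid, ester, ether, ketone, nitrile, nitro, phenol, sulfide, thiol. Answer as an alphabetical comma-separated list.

acyl halide, alkene, amine, arene, carboxylic acid, ester, ketone, phenol, thiol

Working along the chain:
  C6H5: C6H5– phenyl ring → arene.
  CH(CH2SH): pendant –CH2SH → thiol.
  CH=CH: C=C double bond → alkene.
  CH(COOCH3): pendant –COOCH3: carbonyl C bonded to C and –OCH3 → ester.
  CH(COOH): pendant –COOH: carbonyl C bonded to C and –OH → carboxylic acid.
  CH(NH2): –NH2 on an sp³ carbon with no adjacent C=O → amine.
  CH(OCOCH3): pendant –OC(=O)CH3: an acyloxy group → ester.
  CH(COCH3): pendant –COCH3: carbonyl C bonded to two carbons → ketone.
  CH(COCl): pendant –C(=O)X: carbonyl C bonded to C and halogen → acyl halide.
  C6H4OH: –OH attached directly to an aromatic ring → phenol (not alcohol); the ring itself is an arene.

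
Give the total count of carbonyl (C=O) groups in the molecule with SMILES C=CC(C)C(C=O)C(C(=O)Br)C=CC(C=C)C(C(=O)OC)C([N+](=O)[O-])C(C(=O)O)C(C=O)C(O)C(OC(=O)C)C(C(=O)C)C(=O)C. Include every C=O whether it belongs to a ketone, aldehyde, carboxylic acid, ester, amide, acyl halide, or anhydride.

CH(CHO): aldehyde, 1 C=O (running total 1).
CH(COBr): acyl halide, 1 C=O (running total 2).
CH(COOCH3): ester, 1 C=O (running total 3).
CH(COOH): carboxylic acid, 1 C=O (running total 4).
CH(CHO): aldehyde, 1 C=O (running total 5).
CH(OCOCH3): ester, 1 C=O (running total 6).
CH(COCH3): ketone, 1 C=O (running total 7).
CO: ketone, 1 C=O (running total 8).

8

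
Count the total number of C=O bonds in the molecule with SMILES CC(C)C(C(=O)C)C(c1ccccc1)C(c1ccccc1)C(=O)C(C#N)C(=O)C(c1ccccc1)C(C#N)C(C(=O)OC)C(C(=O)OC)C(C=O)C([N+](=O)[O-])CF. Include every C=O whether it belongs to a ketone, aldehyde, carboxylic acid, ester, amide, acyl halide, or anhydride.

6

CH(COCH3): ketone, 1 C=O (running total 1).
CO: ketone, 1 C=O (running total 2).
CO: ketone, 1 C=O (running total 3).
CH(COOCH3): ester, 1 C=O (running total 4).
CH(COOCH3): ester, 1 C=O (running total 5).
CH(CHO): aldehyde, 1 C=O (running total 6).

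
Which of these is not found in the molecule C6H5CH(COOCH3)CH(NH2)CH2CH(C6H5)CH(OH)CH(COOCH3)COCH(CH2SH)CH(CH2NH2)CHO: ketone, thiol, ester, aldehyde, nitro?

nitro

aldehyde: present (CHO — terminal –CHO: carbonyl C bonded to H and C → aldehyde).
ketone: present (CO — –C(=O)– with carbon on both sides → ketone).
thiol: present (CH(CH2SH) — pendant –CH2SH → thiol).
ester: present (CH(COOCH3) — pendant –COOCH3: carbonyl C bonded to C and –OCH3 → ester).
nitro: no segment matches this pattern.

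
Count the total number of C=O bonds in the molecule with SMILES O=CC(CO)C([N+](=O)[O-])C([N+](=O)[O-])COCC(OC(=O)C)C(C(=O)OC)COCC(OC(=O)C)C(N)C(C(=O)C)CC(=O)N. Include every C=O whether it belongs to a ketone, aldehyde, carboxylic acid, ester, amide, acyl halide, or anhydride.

OHC: aldehyde, 1 C=O (running total 1).
CH(OCOCH3): ester, 1 C=O (running total 2).
CH(COOCH3): ester, 1 C=O (running total 3).
CH(OCOCH3): ester, 1 C=O (running total 4).
CH(COCH3): ketone, 1 C=O (running total 5).
CONH2: amide, 1 C=O (running total 6).

6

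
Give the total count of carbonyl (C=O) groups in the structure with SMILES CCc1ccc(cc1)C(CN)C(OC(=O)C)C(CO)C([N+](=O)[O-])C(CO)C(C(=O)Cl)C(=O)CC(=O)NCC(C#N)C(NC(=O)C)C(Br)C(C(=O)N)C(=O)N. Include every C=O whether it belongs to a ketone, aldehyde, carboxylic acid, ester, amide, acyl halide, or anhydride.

CH(OCOCH3): ester, 1 C=O (running total 1).
CH(COCl): acyl halide, 1 C=O (running total 2).
CO: ketone, 1 C=O (running total 3).
CH2CONHCH2: amide, 1 C=O (running total 4).
CH(NHCOCH3): amide, 1 C=O (running total 5).
CH(CONH2): amide, 1 C=O (running total 6).
CONH2: amide, 1 C=O (running total 7).

7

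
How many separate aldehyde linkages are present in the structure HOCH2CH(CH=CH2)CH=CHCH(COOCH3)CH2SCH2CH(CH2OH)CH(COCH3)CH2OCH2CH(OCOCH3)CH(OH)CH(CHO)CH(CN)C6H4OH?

1

Reading the structure from left to right:
  HOCH2: HO– on an sp³ carbon → alcohol.
  CH(CH=CH2): pendant –CH=CH2: C=C double bond → alkene.
  CH=CH: C=C double bond → alkene.
  CH(COOCH3): pendant –COOCH3: carbonyl C bonded to C and –OCH3 → ester.
  CH2SCH2: C–S–C linkage → sulfide (thioether).
  CH(CH2OH): pendant –CH2OH on an sp³ backbone C → alcohol.
  CH(COCH3): pendant –COCH3: carbonyl C bonded to two carbons → ketone.
  CH2OCH2: C–O–C with sp³ carbons on both sides and no adjacent C=O → ether.
  CH(OCOCH3): pendant –OC(=O)CH3: an acyloxy group → ester.
  CH(OH): –OH on an sp³ carbon → alcohol (secondary).
  CH(CHO): pendant –CHO: carbonyl C bonded to C and H → aldehyde.
  CH(CN): pendant –C≡N: nitrile.
  C6H4OH: –OH attached directly to an aromatic ring → phenol (not alcohol); the ring itself is an arene.
Aldehyde appears at: CH(CHO) → 1.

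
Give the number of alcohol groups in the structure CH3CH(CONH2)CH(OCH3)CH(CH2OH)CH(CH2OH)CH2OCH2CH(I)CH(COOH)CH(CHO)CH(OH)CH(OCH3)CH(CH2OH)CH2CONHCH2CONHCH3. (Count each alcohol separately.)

Working along the chain:
  CH(CONH2): pendant –CONH2: carbonyl C bonded to C and N → amide.
  CH(OCH3): pendant –OCH3: C–O–C with sp³ C, no adjacent C=O → ether.
  CH(CH2OH): pendant –CH2OH on an sp³ backbone C → alcohol.
  CH(CH2OH): pendant –CH2OH on an sp³ backbone C → alcohol.
  CH2OCH2: C–O–C with sp³ carbons on both sides and no adjacent C=O → ether.
  CH(I): halogen on an sp³ carbon → alkyl halide.
  CH(COOH): pendant –COOH: carbonyl C bonded to C and –OH → carboxylic acid.
  CH(CHO): pendant –CHO: carbonyl C bonded to C and H → aldehyde.
  CH(OH): –OH on an sp³ carbon → alcohol (secondary).
  CH(OCH3): pendant –OCH3: C–O–C with sp³ C, no adjacent C=O → ether.
  CH(CH2OH): pendant –CH2OH on an sp³ backbone C → alcohol.
  CH2CONHCH2: –C(=O)–N– linkage → amide (the N is not an amine).
  CONHCH3: –C(=O)NHCH3: carbonyl C bonded to C and to N → amide (the N is not an amine).
Alcohol appears at: CH(CH2OH), CH(CH2OH), CH(OH), CH(CH2OH) → 4.

4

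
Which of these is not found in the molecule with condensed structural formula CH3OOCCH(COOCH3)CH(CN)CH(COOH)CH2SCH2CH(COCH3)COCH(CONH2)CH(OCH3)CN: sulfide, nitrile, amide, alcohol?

amide: present (CH(CONH2) — pendant –CONH2: carbonyl C bonded to C and N → amide).
sulfide: present (CH2SCH2 — C–S–C linkage → sulfide (thioether)).
nitrile: present (CH(CN) — pendant –C≡N: nitrile).
alcohol: absent. In CH(COOH), the –OH sits on a carbonyl carbon, making it part of a carboxylic acid, not an alcohol.

alcohol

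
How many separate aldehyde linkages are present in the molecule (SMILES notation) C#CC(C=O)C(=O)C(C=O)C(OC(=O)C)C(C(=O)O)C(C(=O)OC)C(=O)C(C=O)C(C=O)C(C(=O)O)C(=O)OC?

Reading the structure from left to right:
  HC≡C: C≡C triple bond → alkyne.
  CH(CHO): pendant –CHO: carbonyl C bonded to C and H → aldehyde.
  CO: –C(=O)– with carbon on both sides → ketone.
  CH(CHO): pendant –CHO: carbonyl C bonded to C and H → aldehyde.
  CH(OCOCH3): pendant –OC(=O)CH3: an acyloxy group → ester.
  CH(COOH): pendant –COOH: carbonyl C bonded to C and –OH → carboxylic acid.
  CH(COOCH3): pendant –COOCH3: carbonyl C bonded to C and –OCH3 → ester.
  CO: –C(=O)– with carbon on both sides → ketone.
  CH(CHO): pendant –CHO: carbonyl C bonded to C and H → aldehyde.
  CH(CHO): pendant –CHO: carbonyl C bonded to C and H → aldehyde.
  CH(COOH): pendant –COOH: carbonyl C bonded to C and –OH → carboxylic acid.
  COOCH3: –C(=O)OCH3: carbonyl C bonded to C and to –OCH3 → ester (not ketone + ether).
Aldehyde appears at: CH(CHO), CH(CHO), CH(CHO), CH(CHO) → 4.

4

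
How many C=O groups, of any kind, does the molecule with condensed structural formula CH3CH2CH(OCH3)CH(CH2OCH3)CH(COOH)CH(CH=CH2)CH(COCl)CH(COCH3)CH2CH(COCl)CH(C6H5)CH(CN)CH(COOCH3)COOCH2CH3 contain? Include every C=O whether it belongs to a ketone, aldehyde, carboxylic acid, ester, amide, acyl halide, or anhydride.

CH(COOH): carboxylic acid, 1 C=O (running total 1).
CH(COCl): acyl halide, 1 C=O (running total 2).
CH(COCH3): ketone, 1 C=O (running total 3).
CH(COCl): acyl halide, 1 C=O (running total 4).
CH(COOCH3): ester, 1 C=O (running total 5).
COOCH2CH3: ester, 1 C=O (running total 6).

6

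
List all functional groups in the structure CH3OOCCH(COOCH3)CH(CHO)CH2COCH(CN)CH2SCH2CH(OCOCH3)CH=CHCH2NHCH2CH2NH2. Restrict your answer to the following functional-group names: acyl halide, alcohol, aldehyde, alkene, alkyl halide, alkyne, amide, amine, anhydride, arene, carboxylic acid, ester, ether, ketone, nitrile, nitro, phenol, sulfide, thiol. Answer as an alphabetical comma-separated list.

aldehyde, alkene, amine, ester, ketone, nitrile, sulfide

Working along the chain:
  CH3OOC: CH3O–C(=O)–: carbonyl C bonded to C and to –OCH3 → ester (not ketone + ether).
  CH(COOCH3): pendant –COOCH3: carbonyl C bonded to C and –OCH3 → ester.
  CH(CHO): pendant –CHO: carbonyl C bonded to C and H → aldehyde.
  CO: –C(=O)– with carbon on both sides → ketone.
  CH(CN): pendant –C≡N: nitrile.
  CH2SCH2: C–S–C linkage → sulfide (thioether).
  CH(OCOCH3): pendant –OC(=O)CH3: an acyloxy group → ester.
  CH=CH: C=C double bond → alkene.
  CH2NHCH2: C–N–C with sp³ carbons and no adjacent C=O → amine (secondary).
  CH2NH2: –NH2 on an sp³ carbon with no adjacent C=O → amine.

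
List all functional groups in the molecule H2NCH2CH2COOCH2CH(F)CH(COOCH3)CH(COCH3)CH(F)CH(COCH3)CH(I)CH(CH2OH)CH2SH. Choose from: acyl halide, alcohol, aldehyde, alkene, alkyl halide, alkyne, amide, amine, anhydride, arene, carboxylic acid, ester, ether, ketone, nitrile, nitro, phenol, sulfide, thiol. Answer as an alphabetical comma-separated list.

alcohol, alkyl halide, amine, ester, ketone, thiol

Reading the structure from left to right:
  H2NCH2: –NH2 on an sp³ carbon with no adjacent C=O → amine.
  CH2COOCH2: –C(=O)–O–C with C on the carbonyl side → ester.
  CH(F): halogen on an sp³ carbon → alkyl halide.
  CH(COOCH3): pendant –COOCH3: carbonyl C bonded to C and –OCH3 → ester.
  CH(COCH3): pendant –COCH3: carbonyl C bonded to two carbons → ketone.
  CH(F): halogen on an sp³ carbon → alkyl halide.
  CH(COCH3): pendant –COCH3: carbonyl C bonded to two carbons → ketone.
  CH(I): halogen on an sp³ carbon → alkyl halide.
  CH(CH2OH): pendant –CH2OH on an sp³ backbone C → alcohol.
  CH2SH: –SH on an sp³ carbon → thiol.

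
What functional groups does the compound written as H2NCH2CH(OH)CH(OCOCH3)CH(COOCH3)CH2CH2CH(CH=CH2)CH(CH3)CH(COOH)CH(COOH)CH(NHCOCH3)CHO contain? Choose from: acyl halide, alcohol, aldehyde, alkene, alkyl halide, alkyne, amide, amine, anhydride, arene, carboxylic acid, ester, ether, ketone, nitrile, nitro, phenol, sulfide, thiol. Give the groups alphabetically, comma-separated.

–NH2 on an sp³ carbon with no adjacent C=O → amine.
–OH on an sp³ carbon → alcohol (secondary).
pendant –OC(=O)CH3: an acyloxy group → ester.
pendant –COOCH3: carbonyl C bonded to C and –OCH3 → ester.
pendant –CH=CH2: C=C double bond → alkene.
pendant –COOH: carbonyl C bonded to C and –OH → carboxylic acid.
pendant –COOH: carbonyl C bonded to C and –OH → carboxylic acid.
pendant –NHC(=O)CH3: N bonded to a carbonyl → amide (not amine).
terminal –CHO: carbonyl C bonded to H and C → aldehyde.

alcohol, aldehyde, alkene, amide, amine, carboxylic acid, ester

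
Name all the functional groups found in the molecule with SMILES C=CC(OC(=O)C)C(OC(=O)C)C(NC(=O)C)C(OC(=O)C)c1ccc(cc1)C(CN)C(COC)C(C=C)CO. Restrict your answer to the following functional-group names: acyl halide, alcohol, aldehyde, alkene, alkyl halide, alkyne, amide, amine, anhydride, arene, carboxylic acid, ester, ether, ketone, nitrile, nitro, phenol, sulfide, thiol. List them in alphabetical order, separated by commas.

alcohol, alkene, amide, amine, arene, ester, ether

Reading the structure from left to right:
  CH2=CH: C=C double bond → alkene.
  CH(OCOCH3): pendant –OC(=O)CH3: an acyloxy group → ester.
  CH(OCOCH3): pendant –OC(=O)CH3: an acyloxy group → ester.
  CH(NHCOCH3): pendant –NHC(=O)CH3: N bonded to a carbonyl → amide (not amine).
  CH(OCOCH3): pendant –OC(=O)CH3: an acyloxy group → ester.
  C6H4: para-disubstituted benzene ring → arene.
  CH(CH2NH2): pendant –CH2NH2: N on sp³ C, no adjacent C=O → amine.
  CH(CH2OCH3): pendant –CH2OCH3: C–O–C linkage → ether.
  CH(CH=CH2): pendant –CH=CH2: C=C double bond → alkene.
  CH2OH: –OH on an sp³ carbon → alcohol.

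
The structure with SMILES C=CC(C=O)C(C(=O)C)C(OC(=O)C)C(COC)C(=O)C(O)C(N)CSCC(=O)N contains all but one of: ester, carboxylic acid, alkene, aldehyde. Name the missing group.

carboxylic acid

aldehyde: present (CH(CHO) — pendant –CHO: carbonyl C bonded to C and H → aldehyde).
alkene: present (CH2=CH — C=C double bond → alkene).
ester: present (CH(OCOCH3) — pendant –OC(=O)CH3: an acyloxy group → ester).
carboxylic acid: absent. In CH(OCOCH3), the acyl oxygen is bonded to carbon (–O–C), not to H, so this is an ester. In CONH2, the carbonyl is bonded to nitrogen, not to –OH; that is an amide.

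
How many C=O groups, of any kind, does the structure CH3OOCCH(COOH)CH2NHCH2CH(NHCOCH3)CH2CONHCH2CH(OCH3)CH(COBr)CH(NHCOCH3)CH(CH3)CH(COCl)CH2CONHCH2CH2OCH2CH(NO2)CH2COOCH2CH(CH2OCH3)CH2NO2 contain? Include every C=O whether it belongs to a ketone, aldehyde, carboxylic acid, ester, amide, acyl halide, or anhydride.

9

CH3OOC: ester, 1 C=O (running total 1).
CH(COOH): carboxylic acid, 1 C=O (running total 2).
CH(NHCOCH3): amide, 1 C=O (running total 3).
CH2CONHCH2: amide, 1 C=O (running total 4).
CH(COBr): acyl halide, 1 C=O (running total 5).
CH(NHCOCH3): amide, 1 C=O (running total 6).
CH(COCl): acyl halide, 1 C=O (running total 7).
CH2CONHCH2: amide, 1 C=O (running total 8).
CH2COOCH2: ester, 1 C=O (running total 9).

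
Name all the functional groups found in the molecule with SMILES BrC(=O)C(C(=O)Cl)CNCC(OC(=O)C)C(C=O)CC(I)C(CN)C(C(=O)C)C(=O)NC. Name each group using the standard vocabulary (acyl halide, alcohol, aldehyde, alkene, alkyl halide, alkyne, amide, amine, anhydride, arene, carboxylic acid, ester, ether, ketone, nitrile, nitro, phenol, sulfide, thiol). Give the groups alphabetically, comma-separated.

Reading the structure from left to right:
  BrCO: –C(=O)Br: carbonyl C bonded to C and to a halogen → acyl halide (not alkyl halide).
  CH(COCl): pendant –C(=O)X: carbonyl C bonded to C and halogen → acyl halide.
  CH2NHCH2: C–N–C with sp³ carbons and no adjacent C=O → amine (secondary).
  CH(OCOCH3): pendant –OC(=O)CH3: an acyloxy group → ester.
  CH(CHO): pendant –CHO: carbonyl C bonded to C and H → aldehyde.
  CH(I): halogen on an sp³ carbon → alkyl halide.
  CH(CH2NH2): pendant –CH2NH2: N on sp³ C, no adjacent C=O → amine.
  CH(COCH3): pendant –COCH3: carbonyl C bonded to two carbons → ketone.
  CONHCH3: –C(=O)NHCH3: carbonyl C bonded to C and to N → amide (the N is not an amine).

acyl halide, aldehyde, alkyl halide, amide, amine, ester, ketone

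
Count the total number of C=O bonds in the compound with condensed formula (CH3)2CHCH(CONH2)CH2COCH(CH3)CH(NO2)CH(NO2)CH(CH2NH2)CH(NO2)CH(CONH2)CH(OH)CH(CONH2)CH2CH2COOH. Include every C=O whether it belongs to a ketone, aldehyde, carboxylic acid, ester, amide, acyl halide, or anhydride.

CH(CONH2): amide, 1 C=O (running total 1).
CO: ketone, 1 C=O (running total 2).
CH(CONH2): amide, 1 C=O (running total 3).
CH(CONH2): amide, 1 C=O (running total 4).
COOH: carboxylic acid, 1 C=O (running total 5).

5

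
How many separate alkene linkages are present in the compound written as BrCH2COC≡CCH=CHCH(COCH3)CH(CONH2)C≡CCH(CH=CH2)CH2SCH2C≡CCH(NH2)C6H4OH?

halogen on an sp³ carbon → alkyl halide.
–C(=O)– with carbon on both sides → ketone.
C≡C triple bond → alkyne.
C=C double bond → alkene.
pendant –COCH3: carbonyl C bonded to two carbons → ketone.
pendant –CONH2: carbonyl C bonded to C and N → amide.
C≡C triple bond → alkyne.
pendant –CH=CH2: C=C double bond → alkene.
C–S–C linkage → sulfide (thioether).
C≡C triple bond → alkyne.
–NH2 on an sp³ carbon with no adjacent C=O → amine.
–OH attached directly to an aromatic ring → phenol (not alcohol); the ring itself is an arene.
Alkene appears at: CH=CH, CH(CH=CH2) → 2.

2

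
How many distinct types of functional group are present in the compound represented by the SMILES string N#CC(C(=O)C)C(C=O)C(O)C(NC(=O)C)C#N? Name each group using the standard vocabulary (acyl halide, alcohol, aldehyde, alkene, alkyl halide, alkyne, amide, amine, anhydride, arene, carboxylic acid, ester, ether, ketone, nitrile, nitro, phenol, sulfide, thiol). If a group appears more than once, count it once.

5

N≡C–: carbon triple-bonded to nitrogen → nitrile.
pendant –COCH3: carbonyl C bonded to two carbons → ketone.
pendant –CHO: carbonyl C bonded to C and H → aldehyde.
–OH on an sp³ carbon → alcohol (secondary).
pendant –NHC(=O)CH3: N bonded to a carbonyl → amide (not amine).
–C≡N: carbon triple-bonded to nitrogen → nitrile.
Distinct types present: alcohol, aldehyde, amide, ketone, nitrile.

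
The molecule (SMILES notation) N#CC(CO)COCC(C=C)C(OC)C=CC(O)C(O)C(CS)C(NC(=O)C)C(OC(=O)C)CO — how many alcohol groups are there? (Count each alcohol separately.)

4

Working along the chain:
  N≡C: N≡C–: carbon triple-bonded to nitrogen → nitrile.
  CH(CH2OH): pendant –CH2OH on an sp³ backbone C → alcohol.
  CH2OCH2: C–O–C with sp³ carbons on both sides and no adjacent C=O → ether.
  CH(CH=CH2): pendant –CH=CH2: C=C double bond → alkene.
  CH(OCH3): pendant –OCH3: C–O–C with sp³ C, no adjacent C=O → ether.
  CH=CH: C=C double bond → alkene.
  CH(OH): –OH on an sp³ carbon → alcohol (secondary).
  CH(OH): –OH on an sp³ carbon → alcohol (secondary).
  CH(CH2SH): pendant –CH2SH → thiol.
  CH(NHCOCH3): pendant –NHC(=O)CH3: N bonded to a carbonyl → amide (not amine).
  CH(OCOCH3): pendant –OC(=O)CH3: an acyloxy group → ester.
  CH2OH: –OH on an sp³ carbon → alcohol.
Alcohol appears at: CH(CH2OH), CH(OH), CH(OH), CH2OH → 4.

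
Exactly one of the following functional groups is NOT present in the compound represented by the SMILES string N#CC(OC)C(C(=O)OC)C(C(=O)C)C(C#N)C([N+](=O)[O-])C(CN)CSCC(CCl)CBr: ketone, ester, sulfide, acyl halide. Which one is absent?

ketone: present (CH(COCH3) — pendant –COCH3: carbonyl C bonded to two carbons → ketone).
ester: present (CH(COOCH3) — pendant –COOCH3: carbonyl C bonded to C and –OCH3 → ester).
sulfide: present (CH2SCH2 — C–S–C linkage → sulfide (thioether)).
acyl halide: no segment matches this pattern.

acyl halide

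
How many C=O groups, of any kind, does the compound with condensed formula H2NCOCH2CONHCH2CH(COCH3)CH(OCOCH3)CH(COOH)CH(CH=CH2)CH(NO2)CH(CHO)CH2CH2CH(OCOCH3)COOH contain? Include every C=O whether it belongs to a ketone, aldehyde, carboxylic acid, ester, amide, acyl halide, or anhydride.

H2NCO: amide, 1 C=O (running total 1).
CH2CONHCH2: amide, 1 C=O (running total 2).
CH(COCH3): ketone, 1 C=O (running total 3).
CH(OCOCH3): ester, 1 C=O (running total 4).
CH(COOH): carboxylic acid, 1 C=O (running total 5).
CH(CHO): aldehyde, 1 C=O (running total 6).
CH(OCOCH3): ester, 1 C=O (running total 7).
COOH: carboxylic acid, 1 C=O (running total 8).

8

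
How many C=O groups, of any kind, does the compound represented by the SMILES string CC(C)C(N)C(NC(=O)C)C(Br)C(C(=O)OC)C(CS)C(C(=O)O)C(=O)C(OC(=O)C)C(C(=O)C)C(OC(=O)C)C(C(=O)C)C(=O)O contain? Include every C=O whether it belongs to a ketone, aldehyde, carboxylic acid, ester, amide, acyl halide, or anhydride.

9

CH(NHCOCH3): amide, 1 C=O (running total 1).
CH(COOCH3): ester, 1 C=O (running total 2).
CH(COOH): carboxylic acid, 1 C=O (running total 3).
CO: ketone, 1 C=O (running total 4).
CH(OCOCH3): ester, 1 C=O (running total 5).
CH(COCH3): ketone, 1 C=O (running total 6).
CH(OCOCH3): ester, 1 C=O (running total 7).
CH(COCH3): ketone, 1 C=O (running total 8).
COOH: carboxylic acid, 1 C=O (running total 9).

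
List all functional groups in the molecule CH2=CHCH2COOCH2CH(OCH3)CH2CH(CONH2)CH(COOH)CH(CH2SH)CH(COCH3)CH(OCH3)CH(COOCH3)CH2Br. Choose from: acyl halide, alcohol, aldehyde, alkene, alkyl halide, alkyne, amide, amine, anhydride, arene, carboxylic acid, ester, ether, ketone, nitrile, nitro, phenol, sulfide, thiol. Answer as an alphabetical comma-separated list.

alkene, alkyl halide, amide, carboxylic acid, ester, ether, ketone, thiol

Working along the chain:
  CH2=CH: C=C double bond → alkene.
  CH2COOCH2: –C(=O)–O–C with C on the carbonyl side → ester.
  CH(OCH3): pendant –OCH3: C–O–C with sp³ C, no adjacent C=O → ether.
  CH(CONH2): pendant –CONH2: carbonyl C bonded to C and N → amide.
  CH(COOH): pendant –COOH: carbonyl C bonded to C and –OH → carboxylic acid.
  CH(CH2SH): pendant –CH2SH → thiol.
  CH(COCH3): pendant –COCH3: carbonyl C bonded to two carbons → ketone.
  CH(OCH3): pendant –OCH3: C–O–C with sp³ C, no adjacent C=O → ether.
  CH(COOCH3): pendant –COOCH3: carbonyl C bonded to C and –OCH3 → ester.
  CH2Br: halogen on an sp³ carbon → alkyl halide.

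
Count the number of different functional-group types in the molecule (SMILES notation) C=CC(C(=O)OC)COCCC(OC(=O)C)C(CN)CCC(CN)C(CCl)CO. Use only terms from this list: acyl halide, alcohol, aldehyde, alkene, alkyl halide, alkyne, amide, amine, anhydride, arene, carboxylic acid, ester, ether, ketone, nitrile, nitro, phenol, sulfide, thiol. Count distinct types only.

6

C=C double bond → alkene.
pendant –COOCH3: carbonyl C bonded to C and –OCH3 → ester.
C–O–C with sp³ carbons on both sides and no adjacent C=O → ether.
pendant –OC(=O)CH3: an acyloxy group → ester.
pendant –CH2NH2: N on sp³ C, no adjacent C=O → amine.
pendant –CH2NH2: N on sp³ C, no adjacent C=O → amine.
pendant –CH2X: halogen on sp³ carbon → alkyl halide.
–OH on an sp³ carbon → alcohol.
Distinct types present: alcohol, alkene, alkyl halide, amine, ester, ether.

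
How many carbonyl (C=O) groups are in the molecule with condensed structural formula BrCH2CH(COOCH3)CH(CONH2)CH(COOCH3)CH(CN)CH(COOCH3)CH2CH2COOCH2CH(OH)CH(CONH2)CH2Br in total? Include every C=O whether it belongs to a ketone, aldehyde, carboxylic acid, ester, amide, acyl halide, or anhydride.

CH(COOCH3): ester, 1 C=O (running total 1).
CH(CONH2): amide, 1 C=O (running total 2).
CH(COOCH3): ester, 1 C=O (running total 3).
CH(COOCH3): ester, 1 C=O (running total 4).
CH2COOCH2: ester, 1 C=O (running total 5).
CH(CONH2): amide, 1 C=O (running total 6).

6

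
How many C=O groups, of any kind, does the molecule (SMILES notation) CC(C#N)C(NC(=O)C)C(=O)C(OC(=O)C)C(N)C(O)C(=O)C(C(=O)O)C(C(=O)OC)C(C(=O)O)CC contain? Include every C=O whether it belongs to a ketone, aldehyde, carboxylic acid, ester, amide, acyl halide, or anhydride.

CH(NHCOCH3): amide, 1 C=O (running total 1).
CO: ketone, 1 C=O (running total 2).
CH(OCOCH3): ester, 1 C=O (running total 3).
CO: ketone, 1 C=O (running total 4).
CH(COOH): carboxylic acid, 1 C=O (running total 5).
CH(COOCH3): ester, 1 C=O (running total 6).
CH(COOH): carboxylic acid, 1 C=O (running total 7).

7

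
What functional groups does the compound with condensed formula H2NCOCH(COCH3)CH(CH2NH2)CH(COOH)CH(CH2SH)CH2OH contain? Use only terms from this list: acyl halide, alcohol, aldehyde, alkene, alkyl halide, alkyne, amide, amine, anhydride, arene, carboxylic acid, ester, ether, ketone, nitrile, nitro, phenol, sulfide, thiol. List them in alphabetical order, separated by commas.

Working along the chain:
  H2NCO: –C(=O)NH2: carbonyl C bonded to C and to N → amide (the N is not a separate amine).
  CH(COCH3): pendant –COCH3: carbonyl C bonded to two carbons → ketone.
  CH(CH2NH2): pendant –CH2NH2: N on sp³ C, no adjacent C=O → amine.
  CH(COOH): pendant –COOH: carbonyl C bonded to C and –OH → carboxylic acid.
  CH(CH2SH): pendant –CH2SH → thiol.
  CH2OH: –OH on an sp³ carbon → alcohol.

alcohol, amide, amine, carboxylic acid, ketone, thiol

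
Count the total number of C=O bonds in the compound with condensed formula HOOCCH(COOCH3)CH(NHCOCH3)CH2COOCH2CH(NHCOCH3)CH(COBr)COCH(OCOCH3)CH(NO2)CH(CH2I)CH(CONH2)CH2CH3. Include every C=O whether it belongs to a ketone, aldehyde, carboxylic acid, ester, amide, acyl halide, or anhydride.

9

HOOC: carboxylic acid, 1 C=O (running total 1).
CH(COOCH3): ester, 1 C=O (running total 2).
CH(NHCOCH3): amide, 1 C=O (running total 3).
CH2COOCH2: ester, 1 C=O (running total 4).
CH(NHCOCH3): amide, 1 C=O (running total 5).
CH(COBr): acyl halide, 1 C=O (running total 6).
CO: ketone, 1 C=O (running total 7).
CH(OCOCH3): ester, 1 C=O (running total 8).
CH(CONH2): amide, 1 C=O (running total 9).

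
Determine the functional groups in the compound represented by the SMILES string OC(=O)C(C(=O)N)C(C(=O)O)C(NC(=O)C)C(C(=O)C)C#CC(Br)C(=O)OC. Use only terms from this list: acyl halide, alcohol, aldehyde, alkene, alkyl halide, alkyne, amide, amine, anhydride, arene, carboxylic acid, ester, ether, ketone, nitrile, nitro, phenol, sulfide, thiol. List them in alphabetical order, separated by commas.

alkyl halide, alkyne, amide, carboxylic acid, ester, ketone

Working along the chain:
  HOOC: –COOH: carbonyl C bonded to –OH and C → carboxylic acid (the –OH is not a separate alcohol).
  CH(CONH2): pendant –CONH2: carbonyl C bonded to C and N → amide.
  CH(COOH): pendant –COOH: carbonyl C bonded to C and –OH → carboxylic acid.
  CH(NHCOCH3): pendant –NHC(=O)CH3: N bonded to a carbonyl → amide (not amine).
  CH(COCH3): pendant –COCH3: carbonyl C bonded to two carbons → ketone.
  C≡C: C≡C triple bond → alkyne.
  CH(Br): halogen on an sp³ carbon → alkyl halide.
  COOCH3: –C(=O)OCH3: carbonyl C bonded to C and to –OCH3 → ester (not ketone + ether).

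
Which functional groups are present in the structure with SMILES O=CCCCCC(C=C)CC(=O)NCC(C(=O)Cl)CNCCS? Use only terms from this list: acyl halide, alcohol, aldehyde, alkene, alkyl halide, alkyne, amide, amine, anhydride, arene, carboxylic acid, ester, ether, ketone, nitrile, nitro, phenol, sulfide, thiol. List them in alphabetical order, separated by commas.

acyl halide, aldehyde, alkene, amide, amine, thiol

Reading the structure from left to right:
  OHC: terminal –CHO: carbonyl C bonded to H and C → aldehyde.
  CH(CH=CH2): pendant –CH=CH2: C=C double bond → alkene.
  CH2CONHCH2: –C(=O)–N– linkage → amide (the N is not an amine).
  CH(COCl): pendant –C(=O)X: carbonyl C bonded to C and halogen → acyl halide.
  CH2NHCH2: C–N–C with sp³ carbons and no adjacent C=O → amine (secondary).
  CH2SH: –SH on an sp³ carbon → thiol.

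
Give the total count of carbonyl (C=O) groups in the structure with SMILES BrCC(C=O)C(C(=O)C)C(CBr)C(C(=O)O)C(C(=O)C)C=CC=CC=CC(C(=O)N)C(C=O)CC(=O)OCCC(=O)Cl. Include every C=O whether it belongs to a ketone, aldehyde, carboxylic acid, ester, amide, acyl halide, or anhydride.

8

CH(CHO): aldehyde, 1 C=O (running total 1).
CH(COCH3): ketone, 1 C=O (running total 2).
CH(COOH): carboxylic acid, 1 C=O (running total 3).
CH(COCH3): ketone, 1 C=O (running total 4).
CH(CONH2): amide, 1 C=O (running total 5).
CH(CHO): aldehyde, 1 C=O (running total 6).
CH2COOCH2: ester, 1 C=O (running total 7).
COCl: acyl halide, 1 C=O (running total 8).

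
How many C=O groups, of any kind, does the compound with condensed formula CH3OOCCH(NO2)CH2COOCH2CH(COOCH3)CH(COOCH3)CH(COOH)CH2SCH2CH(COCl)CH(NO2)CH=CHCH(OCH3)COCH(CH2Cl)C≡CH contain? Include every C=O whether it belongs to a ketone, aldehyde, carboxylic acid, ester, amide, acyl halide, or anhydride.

CH3OOC: ester, 1 C=O (running total 1).
CH2COOCH2: ester, 1 C=O (running total 2).
CH(COOCH3): ester, 1 C=O (running total 3).
CH(COOCH3): ester, 1 C=O (running total 4).
CH(COOH): carboxylic acid, 1 C=O (running total 5).
CH(COCl): acyl halide, 1 C=O (running total 6).
CO: ketone, 1 C=O (running total 7).

7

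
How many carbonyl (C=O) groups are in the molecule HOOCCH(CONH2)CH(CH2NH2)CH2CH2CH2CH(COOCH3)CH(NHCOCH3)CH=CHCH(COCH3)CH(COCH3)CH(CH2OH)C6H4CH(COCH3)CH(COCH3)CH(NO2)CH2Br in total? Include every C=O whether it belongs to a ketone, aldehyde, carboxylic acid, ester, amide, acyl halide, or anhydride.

8

HOOC: carboxylic acid, 1 C=O (running total 1).
CH(CONH2): amide, 1 C=O (running total 2).
CH(COOCH3): ester, 1 C=O (running total 3).
CH(NHCOCH3): amide, 1 C=O (running total 4).
CH(COCH3): ketone, 1 C=O (running total 5).
CH(COCH3): ketone, 1 C=O (running total 6).
CH(COCH3): ketone, 1 C=O (running total 7).
CH(COCH3): ketone, 1 C=O (running total 8).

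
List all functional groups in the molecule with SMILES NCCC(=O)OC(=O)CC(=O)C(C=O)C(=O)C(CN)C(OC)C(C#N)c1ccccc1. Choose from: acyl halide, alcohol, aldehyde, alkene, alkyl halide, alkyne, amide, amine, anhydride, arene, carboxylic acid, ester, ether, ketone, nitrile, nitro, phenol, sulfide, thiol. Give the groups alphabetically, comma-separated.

Working along the chain:
  H2NCH2: –NH2 on an sp³ carbon with no adjacent C=O → amine.
  CH2CO-O-COCH2: two acyl groups sharing one oxygen, –C(=O)–O–C(=O)– → anhydride.
  CO: –C(=O)– with carbon on both sides → ketone.
  CH(CHO): pendant –CHO: carbonyl C bonded to C and H → aldehyde.
  CO: –C(=O)– with carbon on both sides → ketone.
  CH(CH2NH2): pendant –CH2NH2: N on sp³ C, no adjacent C=O → amine.
  CH(OCH3): pendant –OCH3: C–O–C with sp³ C, no adjacent C=O → ether.
  CH(CN): pendant –C≡N: nitrile.
  C6H5: –C6H5 phenyl ring → arene.

aldehyde, amine, anhydride, arene, ether, ketone, nitrile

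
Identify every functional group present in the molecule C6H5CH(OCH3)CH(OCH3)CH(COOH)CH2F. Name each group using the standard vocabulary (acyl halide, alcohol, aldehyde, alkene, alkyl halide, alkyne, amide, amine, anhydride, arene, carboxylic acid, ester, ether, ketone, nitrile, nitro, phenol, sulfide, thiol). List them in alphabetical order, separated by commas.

alkyl halide, arene, carboxylic acid, ether

Taking each segment in turn:
  C6H5: C6H5– phenyl ring → arene.
  CH(OCH3): pendant –OCH3: C–O–C with sp³ C, no adjacent C=O → ether.
  CH(OCH3): pendant –OCH3: C–O–C with sp³ C, no adjacent C=O → ether.
  CH(COOH): pendant –COOH: carbonyl C bonded to C and –OH → carboxylic acid.
  CH2F: halogen on an sp³ carbon → alkyl halide.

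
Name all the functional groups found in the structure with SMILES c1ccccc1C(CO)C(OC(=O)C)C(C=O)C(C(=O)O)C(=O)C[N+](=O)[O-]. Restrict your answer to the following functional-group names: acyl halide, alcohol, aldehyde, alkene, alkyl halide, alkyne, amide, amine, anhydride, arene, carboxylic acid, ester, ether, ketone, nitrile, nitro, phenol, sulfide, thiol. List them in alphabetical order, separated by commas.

C6H5– phenyl ring → arene.
pendant –CH2OH on an sp³ backbone C → alcohol.
pendant –OC(=O)CH3: an acyloxy group → ester.
pendant –CHO: carbonyl C bonded to C and H → aldehyde.
pendant –COOH: carbonyl C bonded to C and –OH → carboxylic acid.
–C(=O)– with carbon on both sides → ketone.
–NO2 on carbon → nitro group.

alcohol, aldehyde, arene, carboxylic acid, ester, ketone, nitro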